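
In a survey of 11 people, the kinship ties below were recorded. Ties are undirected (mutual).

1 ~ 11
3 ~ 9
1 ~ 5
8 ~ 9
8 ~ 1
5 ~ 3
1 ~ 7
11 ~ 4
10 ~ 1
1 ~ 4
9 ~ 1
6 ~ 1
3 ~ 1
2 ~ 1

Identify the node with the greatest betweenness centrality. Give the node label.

Unnormalized betweenness of each node: 1:40, 2:0, 3:1/2, 4:0, 5:0, 6:0, 7:0, 8:0, 9:1/2, 10:0, 11:0.
1 has the largest value, 40, making it the main broker — the node through which the most shortest paths run.

1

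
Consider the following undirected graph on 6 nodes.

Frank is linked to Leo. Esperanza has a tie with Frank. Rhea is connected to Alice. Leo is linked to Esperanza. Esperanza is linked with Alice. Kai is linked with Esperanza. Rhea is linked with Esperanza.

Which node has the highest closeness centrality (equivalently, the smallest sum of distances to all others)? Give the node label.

Esperanza

Farness (sum of distances to all others) for each node — Alice:8, Esperanza:5, Frank:8, Kai:9, Leo:8, Rhea:8.
The smallest farness is 5, for Esperanza, so Esperanza has the highest closeness.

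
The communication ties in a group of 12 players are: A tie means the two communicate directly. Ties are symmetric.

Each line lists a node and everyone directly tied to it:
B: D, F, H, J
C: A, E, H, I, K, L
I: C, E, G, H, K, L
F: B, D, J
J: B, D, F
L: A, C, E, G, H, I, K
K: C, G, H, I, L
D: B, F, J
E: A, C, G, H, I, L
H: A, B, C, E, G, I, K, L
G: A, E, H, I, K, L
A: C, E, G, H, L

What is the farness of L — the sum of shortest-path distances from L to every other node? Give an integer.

Distances from L: A:1, B:2, C:1, D:3, E:1, F:3, G:1, H:1, I:1, J:3, K:1.
Sum = 1 + 2 + 1 + 3 + 1 + 3 + 1 + 1 + 1 + 3 + 1 = 18.

18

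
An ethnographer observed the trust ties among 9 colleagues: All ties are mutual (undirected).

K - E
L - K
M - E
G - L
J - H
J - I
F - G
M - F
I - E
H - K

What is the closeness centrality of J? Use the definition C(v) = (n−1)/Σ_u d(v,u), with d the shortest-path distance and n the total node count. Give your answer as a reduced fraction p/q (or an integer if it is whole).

2/5

Distances from J: E:2, F:4, G:4, H:1, I:1, K:2, L:3, M:3. Sum = 20.
n = 9, so closeness = 8/20 = 2/5.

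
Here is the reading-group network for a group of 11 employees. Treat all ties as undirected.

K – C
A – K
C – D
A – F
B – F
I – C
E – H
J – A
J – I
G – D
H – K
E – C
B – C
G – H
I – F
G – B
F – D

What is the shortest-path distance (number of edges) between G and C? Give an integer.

One shortest route is G – D – C, which uses 2 edges, and G and C are not directly tied, so nothing shorter exists. So d(G,C) = 2.

2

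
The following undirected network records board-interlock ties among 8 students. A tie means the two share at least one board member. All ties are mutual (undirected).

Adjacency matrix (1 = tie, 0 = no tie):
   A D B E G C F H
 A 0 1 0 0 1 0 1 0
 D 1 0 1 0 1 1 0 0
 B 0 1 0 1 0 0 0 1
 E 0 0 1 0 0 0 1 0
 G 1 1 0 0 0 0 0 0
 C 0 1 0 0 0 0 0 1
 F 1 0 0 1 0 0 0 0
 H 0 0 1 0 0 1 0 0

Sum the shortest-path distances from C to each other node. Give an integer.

14

Distances from C: A:2, B:2, D:1, E:3, F:3, G:2, H:1.
Sum = 2 + 2 + 1 + 3 + 3 + 2 + 1 = 14.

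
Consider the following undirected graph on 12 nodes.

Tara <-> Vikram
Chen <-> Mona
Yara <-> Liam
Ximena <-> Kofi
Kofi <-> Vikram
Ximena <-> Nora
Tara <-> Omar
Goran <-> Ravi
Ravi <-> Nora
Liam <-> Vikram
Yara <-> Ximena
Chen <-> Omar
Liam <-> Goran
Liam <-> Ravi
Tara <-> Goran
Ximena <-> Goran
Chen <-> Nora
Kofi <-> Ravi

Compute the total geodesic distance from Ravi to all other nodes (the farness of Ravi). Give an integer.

Distances from Ravi: Chen:2, Goran:1, Kofi:1, Liam:1, Mona:3, Nora:1, Omar:3, Tara:2, Vikram:2, Ximena:2, Yara:2.
Sum = 2 + 1 + 1 + 1 + 3 + 1 + 3 + 2 + 2 + 2 + 2 = 20.

20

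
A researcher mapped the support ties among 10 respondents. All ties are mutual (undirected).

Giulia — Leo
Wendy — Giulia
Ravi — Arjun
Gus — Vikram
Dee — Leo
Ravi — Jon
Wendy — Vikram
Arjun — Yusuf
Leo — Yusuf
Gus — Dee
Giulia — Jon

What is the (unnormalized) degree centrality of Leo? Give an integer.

3

Leo is directly tied to Dee, Giulia, and Yusuf. That is 3 neighbors, so the degree of Leo is 3.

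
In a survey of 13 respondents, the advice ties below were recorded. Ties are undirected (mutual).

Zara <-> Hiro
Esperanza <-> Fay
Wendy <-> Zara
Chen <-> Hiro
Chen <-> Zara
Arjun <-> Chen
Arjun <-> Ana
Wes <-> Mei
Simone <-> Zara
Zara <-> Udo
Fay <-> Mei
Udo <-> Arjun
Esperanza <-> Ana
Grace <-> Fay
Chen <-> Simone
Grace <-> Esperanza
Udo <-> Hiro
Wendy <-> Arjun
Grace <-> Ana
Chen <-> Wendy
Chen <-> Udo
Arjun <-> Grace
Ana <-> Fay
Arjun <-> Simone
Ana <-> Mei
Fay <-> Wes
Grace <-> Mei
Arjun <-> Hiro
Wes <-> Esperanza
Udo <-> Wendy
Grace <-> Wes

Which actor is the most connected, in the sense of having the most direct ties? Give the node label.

Degrees — Ana:5, Arjun:7, Chen:6, Esperanza:4, Fay:5, Grace:6, Hiro:4, Mei:4, Simone:3, Udo:5, Wendy:4, Wes:4, Zara:5.
The maximum is 7, attained only by Arjun.

Arjun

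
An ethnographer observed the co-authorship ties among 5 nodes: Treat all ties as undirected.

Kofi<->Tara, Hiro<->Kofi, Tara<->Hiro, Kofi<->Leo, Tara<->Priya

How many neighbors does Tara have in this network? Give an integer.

3

Tara is directly tied to Hiro, Kofi, and Priya. That is 3 neighbors, so the degree of Tara is 3.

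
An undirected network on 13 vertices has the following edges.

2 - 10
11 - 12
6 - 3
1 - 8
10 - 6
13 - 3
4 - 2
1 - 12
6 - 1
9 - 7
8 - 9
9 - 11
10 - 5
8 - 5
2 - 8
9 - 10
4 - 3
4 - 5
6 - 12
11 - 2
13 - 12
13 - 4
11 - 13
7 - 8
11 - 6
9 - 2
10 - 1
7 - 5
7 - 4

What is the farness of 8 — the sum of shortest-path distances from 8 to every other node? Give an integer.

21

Distances from 8: 1:1, 2:1, 3:3, 4:2, 5:1, 6:2, 7:1, 9:1, 10:2, 11:2, 12:2, 13:3.
Sum = 1 + 1 + 3 + 2 + 1 + 2 + 1 + 1 + 2 + 2 + 2 + 3 = 21.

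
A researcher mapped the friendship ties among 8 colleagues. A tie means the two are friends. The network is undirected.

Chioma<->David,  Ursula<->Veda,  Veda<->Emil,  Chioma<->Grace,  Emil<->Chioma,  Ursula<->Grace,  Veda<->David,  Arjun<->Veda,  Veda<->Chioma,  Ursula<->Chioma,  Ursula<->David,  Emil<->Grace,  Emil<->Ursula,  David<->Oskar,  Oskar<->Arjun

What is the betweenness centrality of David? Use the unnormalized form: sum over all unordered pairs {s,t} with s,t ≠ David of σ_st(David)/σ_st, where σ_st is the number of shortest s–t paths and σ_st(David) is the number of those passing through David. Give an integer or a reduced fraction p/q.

17/4

Pairs whose geodesics pass through David — Grace–Oskar: 2/2; Chioma–Oskar: 1; Emil–Oskar: 3/4; Veda–Oskar: 1/2; Ursula–Oskar: 1.
All other pairs contribute 0.
Summing the contributions gives betweenness(David) = 17/4.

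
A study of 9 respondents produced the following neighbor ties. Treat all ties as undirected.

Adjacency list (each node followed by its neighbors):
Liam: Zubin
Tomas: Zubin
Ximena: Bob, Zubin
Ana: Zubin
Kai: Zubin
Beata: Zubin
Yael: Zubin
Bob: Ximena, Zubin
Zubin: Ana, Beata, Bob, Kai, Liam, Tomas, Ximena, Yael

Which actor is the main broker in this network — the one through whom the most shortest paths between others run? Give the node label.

Zubin

Unnormalized betweenness of each node: Ana:0, Beata:0, Bob:0, Kai:0, Liam:0, Tomas:0, Ximena:0, Yael:0, Zubin:27.
Zubin has the largest value, 27, making it the main broker — the node through which the most shortest paths run.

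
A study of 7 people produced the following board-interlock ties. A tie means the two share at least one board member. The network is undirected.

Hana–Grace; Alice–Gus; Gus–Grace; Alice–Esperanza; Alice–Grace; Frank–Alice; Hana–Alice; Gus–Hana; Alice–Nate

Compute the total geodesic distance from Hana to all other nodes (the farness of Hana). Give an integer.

9

Distances from Hana: Alice:1, Esperanza:2, Frank:2, Grace:1, Gus:1, Nate:2.
Sum = 1 + 2 + 2 + 1 + 1 + 2 = 9.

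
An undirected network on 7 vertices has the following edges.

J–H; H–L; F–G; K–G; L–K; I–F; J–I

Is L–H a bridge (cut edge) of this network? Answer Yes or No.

No

Even without that edge, L still reaches H via L – K – G – F – I – J – H, so the network stays connected. Not a bridge.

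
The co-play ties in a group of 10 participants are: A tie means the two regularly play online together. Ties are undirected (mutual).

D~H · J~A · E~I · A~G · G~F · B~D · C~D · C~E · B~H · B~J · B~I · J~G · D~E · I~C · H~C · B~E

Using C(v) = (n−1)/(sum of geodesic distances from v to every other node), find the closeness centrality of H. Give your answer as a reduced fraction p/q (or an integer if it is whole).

9/19

Distances from H: A:3, B:1, C:1, D:1, E:2, F:4, G:3, I:2, J:2. Sum = 19.
n = 10, so closeness = 9/19.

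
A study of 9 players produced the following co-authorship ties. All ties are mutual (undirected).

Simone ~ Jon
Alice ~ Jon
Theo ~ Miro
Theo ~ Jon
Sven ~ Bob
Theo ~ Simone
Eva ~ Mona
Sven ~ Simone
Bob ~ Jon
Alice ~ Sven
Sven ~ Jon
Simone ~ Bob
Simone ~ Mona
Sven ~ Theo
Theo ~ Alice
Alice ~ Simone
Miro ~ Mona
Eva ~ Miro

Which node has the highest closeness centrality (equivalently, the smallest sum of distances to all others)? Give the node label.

Farness (sum of distances to all others) for each node — Alice:13, Bob:15, Eva:18, Jon:12, Miro:14, Mona:13, Simone:10, Sven:12, Theo:11.
The smallest farness is 10, for Simone, so Simone has the highest closeness.

Simone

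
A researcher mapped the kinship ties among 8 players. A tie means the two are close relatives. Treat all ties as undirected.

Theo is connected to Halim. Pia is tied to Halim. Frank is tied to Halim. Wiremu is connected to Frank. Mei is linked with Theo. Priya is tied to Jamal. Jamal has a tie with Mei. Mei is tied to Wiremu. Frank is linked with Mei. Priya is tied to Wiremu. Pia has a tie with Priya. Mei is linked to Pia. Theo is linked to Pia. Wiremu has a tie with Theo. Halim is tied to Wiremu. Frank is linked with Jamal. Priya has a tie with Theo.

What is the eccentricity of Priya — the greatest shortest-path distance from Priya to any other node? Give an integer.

2

Distances from Priya: Frank:2, Halim:2, Jamal:1, Mei:2, Pia:1, Theo:1, Wiremu:1.
The largest is 2 (to Mei, Halim, and Frank), so the eccentricity of Priya is 2.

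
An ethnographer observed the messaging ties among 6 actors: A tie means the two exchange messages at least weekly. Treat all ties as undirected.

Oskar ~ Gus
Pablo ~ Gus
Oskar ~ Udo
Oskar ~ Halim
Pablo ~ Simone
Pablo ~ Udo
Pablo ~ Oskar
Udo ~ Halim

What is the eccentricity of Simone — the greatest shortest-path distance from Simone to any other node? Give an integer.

3

Distances from Simone: Gus:2, Halim:3, Oskar:2, Pablo:1, Udo:2.
The largest is 3 (to Halim), so the eccentricity of Simone is 3.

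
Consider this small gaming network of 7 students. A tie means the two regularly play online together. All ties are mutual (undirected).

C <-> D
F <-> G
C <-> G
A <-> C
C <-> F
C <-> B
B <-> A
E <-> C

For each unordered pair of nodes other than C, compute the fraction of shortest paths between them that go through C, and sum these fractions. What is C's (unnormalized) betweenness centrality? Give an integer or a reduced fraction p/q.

Pairs whose geodesics pass through C — F–D: 1; F–A: 1; F–B: 1; F–E: 1; D–A: 1; D–B: 1; D–G: 1; D–E: 1; A–G: 1; A–E: 1; B–G: 1; B–E: 1; G–E: 1.
All other pairs contribute 0.
Summing the contributions gives betweenness(C) = 13.

13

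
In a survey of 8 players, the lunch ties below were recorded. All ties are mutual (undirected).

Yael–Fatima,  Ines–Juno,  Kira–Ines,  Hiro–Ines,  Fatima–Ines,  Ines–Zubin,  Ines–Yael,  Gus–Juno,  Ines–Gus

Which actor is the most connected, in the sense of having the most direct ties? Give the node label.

Ines

Degrees — Fatima:2, Gus:2, Hiro:1, Ines:7, Juno:2, Kira:1, Yael:2, Zubin:1.
The maximum is 7, attained only by Ines.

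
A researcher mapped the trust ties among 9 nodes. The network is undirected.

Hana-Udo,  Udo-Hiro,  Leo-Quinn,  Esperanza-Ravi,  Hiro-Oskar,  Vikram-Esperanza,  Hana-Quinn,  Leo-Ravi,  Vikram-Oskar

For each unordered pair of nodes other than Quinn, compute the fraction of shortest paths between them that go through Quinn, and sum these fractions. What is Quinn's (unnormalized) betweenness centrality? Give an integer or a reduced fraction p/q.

6

Pairs whose geodesics pass through Quinn — Hiro–Leo: 1; Udo–Leo: 1; Udo–Ravi: 1; Hana–Leo: 1; Hana–Ravi: 1; Hana–Esperanza: 1.
All other pairs contribute 0.
Summing the contributions gives betweenness(Quinn) = 6.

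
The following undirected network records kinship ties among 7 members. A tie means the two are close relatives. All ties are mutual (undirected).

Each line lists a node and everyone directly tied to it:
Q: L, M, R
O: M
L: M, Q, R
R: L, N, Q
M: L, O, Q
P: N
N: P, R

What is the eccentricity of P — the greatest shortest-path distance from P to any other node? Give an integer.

Distances from P: L:3, M:4, N:1, O:5, Q:3, R:2.
The largest is 5 (to O), so the eccentricity of P is 5.

5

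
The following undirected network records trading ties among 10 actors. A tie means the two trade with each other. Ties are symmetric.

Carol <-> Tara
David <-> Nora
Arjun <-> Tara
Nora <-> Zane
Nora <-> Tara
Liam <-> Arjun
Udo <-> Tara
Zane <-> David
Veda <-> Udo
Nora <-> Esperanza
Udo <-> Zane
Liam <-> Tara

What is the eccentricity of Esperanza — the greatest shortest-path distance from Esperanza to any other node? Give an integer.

4

Distances from Esperanza: Arjun:3, Carol:3, David:2, Liam:3, Nora:1, Tara:2, Udo:3, Veda:4, Zane:2.
The largest is 4 (to Veda), so the eccentricity of Esperanza is 4.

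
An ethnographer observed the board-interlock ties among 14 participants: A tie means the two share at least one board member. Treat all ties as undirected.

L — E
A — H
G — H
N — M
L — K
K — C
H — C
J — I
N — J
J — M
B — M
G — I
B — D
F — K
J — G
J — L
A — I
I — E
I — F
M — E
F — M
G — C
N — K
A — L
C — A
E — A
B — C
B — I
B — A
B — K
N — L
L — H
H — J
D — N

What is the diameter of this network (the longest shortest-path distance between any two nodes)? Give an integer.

3

Eccentricity of each node (its greatest distance to any other): A:2, B:2, C:2, D:3, E:3, F:3, G:3, H:3, I:2, J:2, K:2, L:2, M:2, N:2.
The maximum eccentricity is 3, realized for instance by the pair H–D via H – J – N – D. So the diameter is 3.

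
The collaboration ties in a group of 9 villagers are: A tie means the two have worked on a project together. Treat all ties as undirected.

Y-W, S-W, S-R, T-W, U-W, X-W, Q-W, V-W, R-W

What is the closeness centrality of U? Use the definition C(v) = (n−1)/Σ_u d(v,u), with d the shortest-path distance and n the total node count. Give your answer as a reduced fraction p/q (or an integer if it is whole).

Distances from U: Q:2, R:2, S:2, T:2, V:2, W:1, X:2, Y:2. Sum = 15.
n = 9, so closeness = 8/15.

8/15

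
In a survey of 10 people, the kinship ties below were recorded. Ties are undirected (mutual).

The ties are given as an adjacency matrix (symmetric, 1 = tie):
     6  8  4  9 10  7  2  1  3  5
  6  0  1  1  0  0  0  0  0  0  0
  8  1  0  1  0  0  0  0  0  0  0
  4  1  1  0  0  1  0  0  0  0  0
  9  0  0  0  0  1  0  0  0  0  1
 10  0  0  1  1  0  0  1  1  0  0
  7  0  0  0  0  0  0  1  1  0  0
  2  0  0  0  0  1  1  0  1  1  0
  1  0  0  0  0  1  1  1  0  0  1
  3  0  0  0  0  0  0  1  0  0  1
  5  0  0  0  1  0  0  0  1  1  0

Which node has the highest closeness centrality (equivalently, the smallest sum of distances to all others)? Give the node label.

Farness (sum of distances to all others) for each node — 1:16, 2:16, 3:21, 4:18, 5:20, 6:25, 7:22, 8:25, 9:19, 10:14.
The smallest farness is 14, for 10, so 10 has the highest closeness.

10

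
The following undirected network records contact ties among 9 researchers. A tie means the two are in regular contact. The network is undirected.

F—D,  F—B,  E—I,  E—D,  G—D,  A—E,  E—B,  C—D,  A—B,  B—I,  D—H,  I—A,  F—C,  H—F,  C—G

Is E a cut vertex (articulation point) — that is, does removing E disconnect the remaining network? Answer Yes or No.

No

Even without E, every remaining node can still reach every other (the residual graph is connected), so E is not a cut vertex.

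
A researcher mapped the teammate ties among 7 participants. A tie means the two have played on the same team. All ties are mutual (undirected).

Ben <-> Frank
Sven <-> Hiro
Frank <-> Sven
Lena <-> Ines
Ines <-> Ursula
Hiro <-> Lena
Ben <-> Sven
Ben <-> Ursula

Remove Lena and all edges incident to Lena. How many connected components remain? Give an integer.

1

Lena's neighbors (Hiro and Ines) remain reachable from one another through other ties, so the rest of the network stays in one piece.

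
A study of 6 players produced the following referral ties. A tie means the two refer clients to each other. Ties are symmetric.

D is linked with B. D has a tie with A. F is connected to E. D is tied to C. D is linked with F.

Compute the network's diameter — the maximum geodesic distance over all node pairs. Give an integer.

Eccentricity of each node (its greatest distance to any other): A:3, B:3, C:3, D:2, E:3, F:2.
The maximum eccentricity is 3, realized for instance by the pair C–E via C – D – F – E. So the diameter is 3.

3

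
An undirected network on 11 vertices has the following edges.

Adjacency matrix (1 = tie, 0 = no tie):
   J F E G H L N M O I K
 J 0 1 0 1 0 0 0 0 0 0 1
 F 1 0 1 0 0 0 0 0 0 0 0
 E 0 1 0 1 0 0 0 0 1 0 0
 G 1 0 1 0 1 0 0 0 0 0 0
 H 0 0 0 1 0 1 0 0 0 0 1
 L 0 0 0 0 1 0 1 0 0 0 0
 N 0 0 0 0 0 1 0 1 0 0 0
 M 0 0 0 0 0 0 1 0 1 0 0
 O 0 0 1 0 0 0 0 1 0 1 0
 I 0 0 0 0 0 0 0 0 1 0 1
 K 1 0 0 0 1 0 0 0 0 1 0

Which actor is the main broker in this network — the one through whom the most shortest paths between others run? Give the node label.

O

Unnormalized betweenness of each node: E:53/6, F:17/12, G:7, H:121/12, I:41/12, J:14/3, K:15/2, L:5, M:5, N:3, O:133/12.
O has the largest value, 133/12, making it the main broker — the node through which the most shortest paths run.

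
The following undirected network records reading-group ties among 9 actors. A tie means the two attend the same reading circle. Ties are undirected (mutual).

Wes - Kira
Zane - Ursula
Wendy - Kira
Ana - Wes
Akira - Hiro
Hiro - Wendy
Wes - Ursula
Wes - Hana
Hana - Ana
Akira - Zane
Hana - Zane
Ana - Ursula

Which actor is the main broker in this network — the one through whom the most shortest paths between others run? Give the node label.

Unnormalized betweenness of each node: Akira:14/3, Ana:1/3, Hana:17/6, Hiro:3, Kira:16/3, Ursula:17/6, Wendy:10/3, Wes:23/3, Zane:7.
Wes has the largest value, 23/3, making it the main broker — the node through which the most shortest paths run.

Wes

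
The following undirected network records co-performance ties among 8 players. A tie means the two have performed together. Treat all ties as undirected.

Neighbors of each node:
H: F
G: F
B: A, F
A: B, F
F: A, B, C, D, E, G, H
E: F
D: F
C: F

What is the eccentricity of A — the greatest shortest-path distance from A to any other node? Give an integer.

2

Distances from A: B:1, C:2, D:2, E:2, F:1, G:2, H:2.
The largest is 2 (to C, D, G, E, and H), so the eccentricity of A is 2.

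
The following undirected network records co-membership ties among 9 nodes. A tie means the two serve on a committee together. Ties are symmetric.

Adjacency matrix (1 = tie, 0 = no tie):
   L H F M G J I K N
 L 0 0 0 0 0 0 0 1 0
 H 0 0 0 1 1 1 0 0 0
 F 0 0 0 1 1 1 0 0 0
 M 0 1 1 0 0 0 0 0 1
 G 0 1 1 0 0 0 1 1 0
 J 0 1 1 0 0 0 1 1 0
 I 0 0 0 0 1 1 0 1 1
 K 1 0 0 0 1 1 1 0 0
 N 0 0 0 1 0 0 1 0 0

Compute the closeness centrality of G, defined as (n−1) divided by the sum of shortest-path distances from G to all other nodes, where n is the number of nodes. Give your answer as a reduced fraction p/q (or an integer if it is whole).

Distances from G: F:1, H:1, I:1, J:2, K:1, L:2, M:2, N:2. Sum = 12.
n = 9, so closeness = 8/12 = 2/3.

2/3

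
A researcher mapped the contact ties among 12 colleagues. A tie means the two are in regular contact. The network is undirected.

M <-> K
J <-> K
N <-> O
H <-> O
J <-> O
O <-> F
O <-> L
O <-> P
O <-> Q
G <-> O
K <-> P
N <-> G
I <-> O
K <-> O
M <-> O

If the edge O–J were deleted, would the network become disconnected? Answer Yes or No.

Even without that edge, O still reaches J via O – K – J, so the network stays connected. Not a bridge.

No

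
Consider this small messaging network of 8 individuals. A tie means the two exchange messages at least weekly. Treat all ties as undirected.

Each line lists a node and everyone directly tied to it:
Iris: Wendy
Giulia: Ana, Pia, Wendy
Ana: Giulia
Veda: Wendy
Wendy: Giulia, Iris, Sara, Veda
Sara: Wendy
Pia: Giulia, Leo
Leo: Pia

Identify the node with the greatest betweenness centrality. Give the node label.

Unnormalized betweenness of each node: Ana:0, Giulia:14, Iris:0, Leo:0, Pia:6, Sara:0, Veda:0, Wendy:15.
Wendy has the largest value, 15, making it the main broker — the node through which the most shortest paths run.

Wendy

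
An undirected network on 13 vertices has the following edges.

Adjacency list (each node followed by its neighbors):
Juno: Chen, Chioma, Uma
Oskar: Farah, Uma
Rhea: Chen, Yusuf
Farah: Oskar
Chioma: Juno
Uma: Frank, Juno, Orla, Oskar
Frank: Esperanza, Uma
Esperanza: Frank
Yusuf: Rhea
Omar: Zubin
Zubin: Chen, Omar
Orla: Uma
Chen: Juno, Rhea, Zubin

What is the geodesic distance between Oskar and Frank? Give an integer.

2

One shortest route is Oskar – Uma – Frank, which uses 2 edges, and Oskar and Frank are not directly tied, so nothing shorter exists. So d(Oskar,Frank) = 2.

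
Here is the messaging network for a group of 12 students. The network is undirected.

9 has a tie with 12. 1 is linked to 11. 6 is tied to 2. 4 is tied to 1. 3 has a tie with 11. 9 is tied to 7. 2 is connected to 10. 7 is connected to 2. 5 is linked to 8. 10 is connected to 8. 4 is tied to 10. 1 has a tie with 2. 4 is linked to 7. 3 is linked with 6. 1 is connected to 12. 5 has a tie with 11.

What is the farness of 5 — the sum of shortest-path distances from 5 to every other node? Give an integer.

28

Distances from 5: 1:2, 2:3, 3:2, 4:3, 6:3, 7:4, 8:1, 9:4, 10:2, 11:1, 12:3.
Sum = 2 + 3 + 2 + 3 + 3 + 4 + 1 + 4 + 2 + 1 + 3 = 28.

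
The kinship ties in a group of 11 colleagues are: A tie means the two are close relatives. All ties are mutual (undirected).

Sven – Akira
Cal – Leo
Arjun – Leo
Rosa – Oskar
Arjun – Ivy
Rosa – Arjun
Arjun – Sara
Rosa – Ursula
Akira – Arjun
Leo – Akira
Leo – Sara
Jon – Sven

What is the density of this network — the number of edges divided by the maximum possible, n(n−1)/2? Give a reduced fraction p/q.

12/55

There are 12 edges and 11 nodes, so the maximum possible is C(11,2) = 55.
Density = 12/55.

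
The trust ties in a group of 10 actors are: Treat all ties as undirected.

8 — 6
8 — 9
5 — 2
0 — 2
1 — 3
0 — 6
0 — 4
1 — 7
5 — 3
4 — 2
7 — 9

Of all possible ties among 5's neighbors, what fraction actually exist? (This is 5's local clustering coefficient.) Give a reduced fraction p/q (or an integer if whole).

5's neighbors: 2 and 3 (k = 2).
Possible neighbor pairs: C(2,2) = 1. Edges among them: none → e = 0.
Clustering(5) = 0/1.

0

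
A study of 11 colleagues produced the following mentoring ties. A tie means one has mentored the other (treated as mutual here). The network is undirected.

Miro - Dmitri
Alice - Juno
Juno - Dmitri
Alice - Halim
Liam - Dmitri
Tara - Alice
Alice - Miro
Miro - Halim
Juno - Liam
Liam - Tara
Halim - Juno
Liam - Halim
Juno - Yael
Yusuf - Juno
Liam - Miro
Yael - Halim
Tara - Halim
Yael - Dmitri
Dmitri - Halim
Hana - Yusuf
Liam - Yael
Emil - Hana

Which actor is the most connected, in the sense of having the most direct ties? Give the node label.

Degrees — Alice:4, Dmitri:5, Emil:1, Halim:7, Hana:2, Juno:6, Liam:6, Miro:4, Tara:3, Yael:4, Yusuf:2.
The maximum is 7, attained only by Halim.

Halim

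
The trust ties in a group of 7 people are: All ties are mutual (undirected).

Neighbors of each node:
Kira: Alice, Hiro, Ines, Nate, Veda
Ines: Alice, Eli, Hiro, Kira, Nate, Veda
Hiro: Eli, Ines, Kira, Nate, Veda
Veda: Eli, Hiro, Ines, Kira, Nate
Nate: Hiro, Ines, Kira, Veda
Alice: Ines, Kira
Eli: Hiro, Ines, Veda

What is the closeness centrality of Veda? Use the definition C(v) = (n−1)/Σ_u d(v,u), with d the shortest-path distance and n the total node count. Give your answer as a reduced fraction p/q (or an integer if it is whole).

6/7

Distances from Veda: Alice:2, Eli:1, Hiro:1, Ines:1, Kira:1, Nate:1. Sum = 7.
n = 7, so closeness = 6/7.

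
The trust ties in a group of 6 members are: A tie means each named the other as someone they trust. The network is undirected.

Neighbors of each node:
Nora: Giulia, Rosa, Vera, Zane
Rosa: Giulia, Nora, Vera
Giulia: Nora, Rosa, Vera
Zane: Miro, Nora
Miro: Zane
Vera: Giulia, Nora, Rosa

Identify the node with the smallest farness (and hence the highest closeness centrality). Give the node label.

Farness (sum of distances to all others) for each node — Giulia:8, Miro:12, Nora:6, Rosa:8, Vera:8, Zane:8.
The smallest farness is 6, for Nora, so Nora has the highest closeness.

Nora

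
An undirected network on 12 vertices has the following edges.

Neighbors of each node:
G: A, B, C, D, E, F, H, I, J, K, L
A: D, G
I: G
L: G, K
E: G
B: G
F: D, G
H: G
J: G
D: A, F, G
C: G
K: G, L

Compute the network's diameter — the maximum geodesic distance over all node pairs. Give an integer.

2

Eccentricity of each node (its greatest distance to any other): A:2, B:2, C:2, D:2, E:2, F:2, G:1, H:2, I:2, J:2, K:2, L:2.
The maximum eccentricity is 2, realized for instance by the pair K–I via K – G – I. So the diameter is 2.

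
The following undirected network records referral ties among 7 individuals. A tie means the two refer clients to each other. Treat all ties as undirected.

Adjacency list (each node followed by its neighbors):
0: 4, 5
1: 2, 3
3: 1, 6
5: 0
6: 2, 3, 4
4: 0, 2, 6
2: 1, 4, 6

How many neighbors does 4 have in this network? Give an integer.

4 is directly tied to 0, 2, and 6. That is 3 neighbors, so the degree of 4 is 3.

3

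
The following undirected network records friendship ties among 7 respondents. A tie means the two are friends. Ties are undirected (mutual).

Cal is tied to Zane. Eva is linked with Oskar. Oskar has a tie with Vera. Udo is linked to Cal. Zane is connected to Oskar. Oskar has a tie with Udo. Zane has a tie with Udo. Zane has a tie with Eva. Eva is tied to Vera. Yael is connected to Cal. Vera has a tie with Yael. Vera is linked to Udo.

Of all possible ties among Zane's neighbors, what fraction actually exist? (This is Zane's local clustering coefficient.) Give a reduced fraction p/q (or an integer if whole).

1/2

Zane's neighbors: Cal, Eva, Oskar, and Udo (k = 4).
Possible neighbor pairs: C(4,2) = 6. Edges among them: Cal–Udo, Eva–Oskar, Oskar–Udo → e = 3.
Clustering(Zane) = 3/6 = 1/2.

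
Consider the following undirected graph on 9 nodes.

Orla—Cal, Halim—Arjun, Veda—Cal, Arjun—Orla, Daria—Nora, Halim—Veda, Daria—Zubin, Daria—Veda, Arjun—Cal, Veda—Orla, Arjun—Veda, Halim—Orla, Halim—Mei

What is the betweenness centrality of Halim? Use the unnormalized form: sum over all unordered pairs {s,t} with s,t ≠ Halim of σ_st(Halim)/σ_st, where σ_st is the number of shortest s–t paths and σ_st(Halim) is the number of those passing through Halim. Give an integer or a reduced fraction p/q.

7

Pairs whose geodesics pass through Halim — Orla–Mei: 1; Arjun–Mei: 1; Cal–Mei: 3/3; Veda–Mei: 1; Daria–Mei: 1; Nora–Mei: 1; Mei–Zubin: 1.
All other pairs contribute 0.
Summing the contributions gives betweenness(Halim) = 7.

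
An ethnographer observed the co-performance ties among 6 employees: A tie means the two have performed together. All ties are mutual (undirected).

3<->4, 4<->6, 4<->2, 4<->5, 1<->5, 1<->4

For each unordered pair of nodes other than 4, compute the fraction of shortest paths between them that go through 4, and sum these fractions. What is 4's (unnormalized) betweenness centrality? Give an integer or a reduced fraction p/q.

Pairs whose geodesics pass through 4 — 2–1: 1; 2–6: 1; 2–3: 1; 2–5: 1; 1–6: 1; 1–3: 1; 6–3: 1; 6–5: 1; 3–5: 1.
All other pairs contribute 0.
Summing the contributions gives betweenness(4) = 9.

9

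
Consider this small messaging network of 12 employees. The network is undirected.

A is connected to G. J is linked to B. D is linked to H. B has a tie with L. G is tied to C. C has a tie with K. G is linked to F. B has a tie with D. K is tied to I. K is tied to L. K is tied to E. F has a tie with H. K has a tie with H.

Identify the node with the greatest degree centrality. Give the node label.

Degrees — A:1, B:3, C:2, D:2, E:1, F:2, G:3, H:3, I:1, J:1, K:5, L:2.
The maximum is 5, attained only by K.

K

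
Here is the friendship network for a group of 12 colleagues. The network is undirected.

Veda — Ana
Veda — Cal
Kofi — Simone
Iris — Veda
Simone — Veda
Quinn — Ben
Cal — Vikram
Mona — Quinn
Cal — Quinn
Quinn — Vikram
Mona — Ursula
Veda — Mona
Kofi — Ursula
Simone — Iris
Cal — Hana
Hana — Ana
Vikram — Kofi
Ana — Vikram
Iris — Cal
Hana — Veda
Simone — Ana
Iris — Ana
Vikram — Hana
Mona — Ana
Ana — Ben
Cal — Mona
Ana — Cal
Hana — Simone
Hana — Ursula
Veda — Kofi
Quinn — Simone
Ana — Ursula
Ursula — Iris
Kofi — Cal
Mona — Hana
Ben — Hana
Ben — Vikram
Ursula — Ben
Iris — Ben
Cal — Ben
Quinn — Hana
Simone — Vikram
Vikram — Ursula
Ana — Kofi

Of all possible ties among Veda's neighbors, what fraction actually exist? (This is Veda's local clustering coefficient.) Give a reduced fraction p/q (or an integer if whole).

2/3

Veda's neighbors: Ana, Cal, Hana, Iris, Kofi, Mona, and Simone (k = 7).
Possible neighbor pairs: C(7,2) = 21. Edges among them: Ana–Cal, Ana–Hana, Ana–Iris, Ana–Kofi, Ana–Mona, Ana–Simone, Cal–Hana, Cal–Iris, Cal–Kofi, Cal–Mona, Hana–Mona, Hana–Simone, Iris–Simone, Kofi–Simone → e = 14.
Clustering(Veda) = 14/21 = 2/3.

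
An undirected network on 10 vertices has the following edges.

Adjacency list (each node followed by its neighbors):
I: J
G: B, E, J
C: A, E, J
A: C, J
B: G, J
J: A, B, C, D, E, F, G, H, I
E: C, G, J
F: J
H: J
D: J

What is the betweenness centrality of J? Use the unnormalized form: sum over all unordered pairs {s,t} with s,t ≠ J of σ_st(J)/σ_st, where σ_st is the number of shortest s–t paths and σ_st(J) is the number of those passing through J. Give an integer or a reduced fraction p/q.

Pairs whose geodesics pass through J — C–F: 1; C–D: 1; C–G: 1/2; C–H: 1; C–I: 1; C–B: 1; F–D: 1; F–G: 1; F–H: 1; F–I: 1; F–B: 1; F–A: 1; F–E: 1; D–G: 1 … (+18 more pairs).
All other pairs contribute 0.
Summing the contributions gives betweenness(J) = 61/2.

61/2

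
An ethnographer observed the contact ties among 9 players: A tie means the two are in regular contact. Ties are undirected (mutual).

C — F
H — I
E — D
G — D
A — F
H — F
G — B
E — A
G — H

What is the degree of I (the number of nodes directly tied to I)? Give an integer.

I is directly tied to H. That is 1 neighbor, so the degree of I is 1.

1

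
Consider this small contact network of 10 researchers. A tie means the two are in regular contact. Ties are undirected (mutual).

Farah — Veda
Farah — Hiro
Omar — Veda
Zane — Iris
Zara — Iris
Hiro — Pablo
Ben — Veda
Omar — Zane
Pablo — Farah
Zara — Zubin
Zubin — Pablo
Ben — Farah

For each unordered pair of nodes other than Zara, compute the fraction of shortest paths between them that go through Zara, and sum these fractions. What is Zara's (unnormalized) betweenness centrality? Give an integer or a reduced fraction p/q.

11/2

Pairs whose geodesics pass through Zara — Farah–Iris: 1/2; Hiro–Iris: 1; Pablo–Iris: 1; Pablo–Zane: 1/2; Zubin–Iris: 1; Zubin–Zane: 1; Zubin–Omar: 1/2.
All other pairs contribute 0.
Summing the contributions gives betweenness(Zara) = 11/2.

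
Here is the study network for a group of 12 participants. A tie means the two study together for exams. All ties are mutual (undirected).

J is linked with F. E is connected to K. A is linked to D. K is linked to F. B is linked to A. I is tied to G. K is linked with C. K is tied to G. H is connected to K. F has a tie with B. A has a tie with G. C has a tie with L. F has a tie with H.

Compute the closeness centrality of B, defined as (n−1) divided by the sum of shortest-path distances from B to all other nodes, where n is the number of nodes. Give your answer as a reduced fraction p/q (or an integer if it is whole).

Distances from B: A:1, C:3, D:2, E:3, F:1, G:2, H:2, I:3, J:2, K:2, L:4. Sum = 25.
n = 12, so closeness = 11/25.

11/25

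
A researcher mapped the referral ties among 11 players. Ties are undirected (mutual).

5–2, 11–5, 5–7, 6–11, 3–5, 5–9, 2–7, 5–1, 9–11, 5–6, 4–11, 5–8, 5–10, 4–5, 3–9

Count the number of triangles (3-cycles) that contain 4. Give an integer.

1

4's neighbors: 5 and 11.
Neighbor pairs that are themselves tied: 4–5–11. Each forms one triangle with 4, for 1 in total.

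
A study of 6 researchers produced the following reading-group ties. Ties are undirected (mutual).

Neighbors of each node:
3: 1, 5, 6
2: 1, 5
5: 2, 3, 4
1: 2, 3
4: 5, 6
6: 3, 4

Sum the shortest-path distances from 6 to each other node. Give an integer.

9

Distances from 6: 1:2, 2:3, 3:1, 4:1, 5:2.
Sum = 2 + 3 + 1 + 1 + 2 = 9.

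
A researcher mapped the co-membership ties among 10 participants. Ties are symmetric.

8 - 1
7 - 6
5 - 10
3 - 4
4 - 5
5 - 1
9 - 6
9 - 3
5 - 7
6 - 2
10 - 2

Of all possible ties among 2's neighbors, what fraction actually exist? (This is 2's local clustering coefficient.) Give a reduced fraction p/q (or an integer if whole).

2's neighbors: 6 and 10 (k = 2).
Possible neighbor pairs: C(2,2) = 1. Edges among them: none → e = 0.
Clustering(2) = 0/1.

0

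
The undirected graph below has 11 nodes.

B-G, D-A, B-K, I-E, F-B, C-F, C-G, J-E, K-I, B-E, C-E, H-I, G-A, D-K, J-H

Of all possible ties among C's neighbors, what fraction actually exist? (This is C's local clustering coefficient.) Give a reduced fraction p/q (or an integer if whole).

C's neighbors: E, F, and G (k = 3).
Possible neighbor pairs: C(3,2) = 3. Edges among them: none → e = 0.
Clustering(C) = 0/3 = 0.

0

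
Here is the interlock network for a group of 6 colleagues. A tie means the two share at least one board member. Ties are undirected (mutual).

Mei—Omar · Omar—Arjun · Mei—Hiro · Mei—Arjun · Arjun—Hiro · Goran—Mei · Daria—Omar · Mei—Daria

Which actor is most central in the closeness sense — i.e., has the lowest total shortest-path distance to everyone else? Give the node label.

Mei

Farness (sum of distances to all others) for each node — Arjun:7, Daria:8, Goran:9, Hiro:8, Mei:5, Omar:7.
The smallest farness is 5, for Mei, so Mei has the highest closeness.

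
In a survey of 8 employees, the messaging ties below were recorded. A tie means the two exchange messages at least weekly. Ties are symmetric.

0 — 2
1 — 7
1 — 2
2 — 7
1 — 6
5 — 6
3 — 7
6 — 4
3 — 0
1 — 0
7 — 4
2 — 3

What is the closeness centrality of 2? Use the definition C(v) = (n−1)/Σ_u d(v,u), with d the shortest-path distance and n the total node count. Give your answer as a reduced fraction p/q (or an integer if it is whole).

7/11

Distances from 2: 0:1, 1:1, 3:1, 4:2, 5:3, 6:2, 7:1. Sum = 11.
n = 8, so closeness = 7/11.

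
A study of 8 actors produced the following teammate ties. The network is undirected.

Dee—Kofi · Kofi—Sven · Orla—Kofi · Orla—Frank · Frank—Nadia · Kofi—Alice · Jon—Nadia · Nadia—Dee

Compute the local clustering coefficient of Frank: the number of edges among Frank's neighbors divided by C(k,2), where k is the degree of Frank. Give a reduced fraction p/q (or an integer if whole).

Frank's neighbors: Nadia and Orla (k = 2).
Possible neighbor pairs: C(2,2) = 1. Edges among them: none → e = 0.
Clustering(Frank) = 0/1.

0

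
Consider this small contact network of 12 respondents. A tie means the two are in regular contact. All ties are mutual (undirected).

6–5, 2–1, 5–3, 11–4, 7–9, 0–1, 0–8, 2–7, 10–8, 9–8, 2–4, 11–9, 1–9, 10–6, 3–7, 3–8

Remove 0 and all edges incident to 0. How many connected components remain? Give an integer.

1

0's neighbors (1 and 8) remain reachable from one another through other ties, so the rest of the network stays in one piece.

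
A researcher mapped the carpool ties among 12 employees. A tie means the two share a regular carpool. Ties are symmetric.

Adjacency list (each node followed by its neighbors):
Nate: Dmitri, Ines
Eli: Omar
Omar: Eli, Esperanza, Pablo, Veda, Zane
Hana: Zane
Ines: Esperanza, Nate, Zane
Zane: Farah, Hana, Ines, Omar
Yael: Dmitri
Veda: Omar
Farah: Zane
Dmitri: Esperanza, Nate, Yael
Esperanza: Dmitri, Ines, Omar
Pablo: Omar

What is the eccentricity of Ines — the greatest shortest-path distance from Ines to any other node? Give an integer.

3

Distances from Ines: Dmitri:2, Eli:3, Esperanza:1, Farah:2, Hana:2, Nate:1, Omar:2, Pablo:3, Veda:3, Yael:3, Zane:1.
The largest is 3 (to Yael, Pablo, Veda, and Eli), so the eccentricity of Ines is 3.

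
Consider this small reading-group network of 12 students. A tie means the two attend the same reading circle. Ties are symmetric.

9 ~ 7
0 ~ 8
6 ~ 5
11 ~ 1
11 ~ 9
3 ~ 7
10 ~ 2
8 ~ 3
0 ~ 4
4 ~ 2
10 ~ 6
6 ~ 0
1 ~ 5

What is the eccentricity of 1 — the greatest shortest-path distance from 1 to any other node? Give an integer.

Distances from 1: 0:3, 2:4, 3:4, 4:4, 5:1, 6:2, 7:3, 8:4, 9:2, 10:3, 11:1.
The largest is 4 (to 2, 8, 4, and 3), so the eccentricity of 1 is 4.

4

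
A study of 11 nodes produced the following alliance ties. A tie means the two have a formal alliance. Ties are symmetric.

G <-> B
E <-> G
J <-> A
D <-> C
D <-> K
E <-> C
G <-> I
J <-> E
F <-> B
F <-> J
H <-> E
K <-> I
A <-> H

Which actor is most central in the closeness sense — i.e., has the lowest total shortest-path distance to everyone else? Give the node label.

Farness (sum of distances to all others) for each node — A:28, B:24, C:22, D:27, E:17, F:25, G:19, H:24, I:24, J:21, K:29.
The smallest farness is 17, for E, so E has the highest closeness.

E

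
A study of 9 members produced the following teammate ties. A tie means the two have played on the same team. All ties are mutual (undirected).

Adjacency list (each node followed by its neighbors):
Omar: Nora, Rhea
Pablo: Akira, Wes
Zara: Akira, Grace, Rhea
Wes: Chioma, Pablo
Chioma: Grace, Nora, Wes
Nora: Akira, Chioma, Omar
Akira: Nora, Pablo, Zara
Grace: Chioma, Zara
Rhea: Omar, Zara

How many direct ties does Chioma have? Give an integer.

3

Chioma is directly tied to Grace, Nora, and Wes. That is 3 neighbors, so the degree of Chioma is 3.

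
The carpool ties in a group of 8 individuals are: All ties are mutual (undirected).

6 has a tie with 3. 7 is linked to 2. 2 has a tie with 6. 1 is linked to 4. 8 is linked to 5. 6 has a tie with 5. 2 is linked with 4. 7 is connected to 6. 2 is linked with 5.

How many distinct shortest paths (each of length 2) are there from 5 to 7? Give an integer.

2

The shortest distance is 2. The length-2 paths are: 5–2–7; 5–6–7.
That gives 2 distinct shortest paths.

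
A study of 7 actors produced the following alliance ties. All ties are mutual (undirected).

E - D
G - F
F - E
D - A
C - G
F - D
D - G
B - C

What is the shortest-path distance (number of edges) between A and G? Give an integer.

One shortest route is A – D – G, which uses 2 edges, and A and G are not directly tied, so nothing shorter exists. So d(A,G) = 2.

2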